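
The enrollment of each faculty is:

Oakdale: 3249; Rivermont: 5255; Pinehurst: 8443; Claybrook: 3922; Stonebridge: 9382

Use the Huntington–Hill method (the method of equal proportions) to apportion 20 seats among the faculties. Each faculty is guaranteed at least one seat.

Oakdale: 2, Rivermont: 3, Pinehurst: 6, Claybrook: 3, Stonebridge: 6

With divisor 1529: modified quotas Oakdale 2.125, Rivermont 3.437, Pinehurst 5.522, Claybrook 2.565, Stonebridge 6.136.
Geometric-mean thresholds: Oakdale √(2·3)=2.449, Rivermont √(3·4)=3.464, Pinehurst √(5·6)=5.477, Claybrook √(2·3)=2.449, Stonebridge √(6·7)=6.481.
Each quota rounded against its threshold gives Oakdale 2, Rivermont 3, Pinehurst 6, Claybrook 3, Stonebridge 6 (total 20).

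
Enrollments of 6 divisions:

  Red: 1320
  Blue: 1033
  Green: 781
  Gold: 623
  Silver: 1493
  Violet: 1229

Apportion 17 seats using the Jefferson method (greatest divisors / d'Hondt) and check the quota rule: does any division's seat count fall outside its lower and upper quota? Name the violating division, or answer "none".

none

Standard quotas: Red 3.463, Blue 2.710, Green 2.049, Gold 1.635, Silver 3.917, Violet 3.225.
Jefferson allocation: Red 4, Blue 3, Green 2, Gold 1, Silver 4, Violet 3.
Every allocation lies between the lower and upper quota.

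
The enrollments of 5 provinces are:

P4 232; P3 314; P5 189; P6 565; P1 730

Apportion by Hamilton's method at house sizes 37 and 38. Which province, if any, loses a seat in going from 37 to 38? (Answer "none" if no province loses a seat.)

At 37 seats: P4 4, P3 6, P5 4, P6 10, P1 13.
At 38 seats: P4 4, P3 6, P5 3, P6 11, P1 14.
P5 drops from 4 to 3.

P5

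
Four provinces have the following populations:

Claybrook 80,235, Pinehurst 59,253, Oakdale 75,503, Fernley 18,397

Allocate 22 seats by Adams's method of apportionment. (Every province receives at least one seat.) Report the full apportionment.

Standard divisor 233388/22 ≈ 10608.545; standard quotas: Claybrook 7.563, Pinehurst 5.585, Oakdale 7.117, Fernley 1.734.
Rounding up gives 8, 6, 8, 2 = 24 seats, so the divisor must be adjusted.
With modified divisor 11700: modified quotas Claybrook 6.858, Pinehurst 5.064, Oakdale 6.453, Fernley 1.572.
Rounding up: Claybrook 7, Pinehurst 6, Oakdale 7, Fernley 2 (total 22).

Claybrook=7, Pinehurst=6, Oakdale=7, Fernley=2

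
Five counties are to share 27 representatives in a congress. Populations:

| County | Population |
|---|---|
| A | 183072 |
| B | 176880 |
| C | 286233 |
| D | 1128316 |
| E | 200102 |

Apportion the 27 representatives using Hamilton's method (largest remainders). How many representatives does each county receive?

Total 1974603; standard divisor 1974603/27 ≈ 73133.444.
Standard quotas: A 2.5033, B 2.4186, C 3.9138, D 15.4282, E 2.7361.
Lower quotas: A 2, B 2, C 3, D 15, E 2 (sum 24, leaving 3 seats).
Remainders in descending order: C 0.9138, E 0.7361, A 0.5033, D 0.4282, B 0.4186.
Largest remainders: C, E, A receive the extra seats.

A=3; B=2; C=4; D=15; E=3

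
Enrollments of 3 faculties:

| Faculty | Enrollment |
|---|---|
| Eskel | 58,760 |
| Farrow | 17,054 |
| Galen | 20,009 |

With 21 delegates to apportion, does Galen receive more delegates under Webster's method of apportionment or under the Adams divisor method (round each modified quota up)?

Adams

Webster: Eskel 13, Farrow 4, Galen 4.
Adams: Eskel 12, Farrow 4, Galen 5.
Galen gets 4 under Webster and 5 under Adams.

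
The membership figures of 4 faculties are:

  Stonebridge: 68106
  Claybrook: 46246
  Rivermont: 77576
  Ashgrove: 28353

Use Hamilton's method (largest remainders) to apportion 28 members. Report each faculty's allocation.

Total 220281; standard divisor 220281/28 ≈ 7867.179.
Standard quotas: Stonebridge 8.6570, Claybrook 5.8783, Rivermont 9.8607, Ashgrove 3.6040.
Lower quotas: Stonebridge 8, Claybrook 5, Rivermont 9, Ashgrove 3 (sum 25, leaving 3 seats).
Remainders in descending order: Claybrook 0.8783, Rivermont 0.8607, Stonebridge 0.6570, Ashgrove 0.6040.
The surplus seats go to Claybrook, Rivermont, Stonebridge.

Stonebridge=9; Claybrook=6; Rivermont=10; Ashgrove=3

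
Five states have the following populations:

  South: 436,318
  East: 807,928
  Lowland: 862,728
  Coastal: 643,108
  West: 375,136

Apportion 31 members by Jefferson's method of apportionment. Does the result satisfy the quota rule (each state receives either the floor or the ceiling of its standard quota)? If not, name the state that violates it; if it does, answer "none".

none

Standard quotas: South 4.328, East 8.014, Lowland 8.558, Coastal 6.379, West 3.721.
Jefferson allocation: South 4, East 8, Lowland 9, Coastal 6, West 4.
Every allocation lies between the lower and upper quota.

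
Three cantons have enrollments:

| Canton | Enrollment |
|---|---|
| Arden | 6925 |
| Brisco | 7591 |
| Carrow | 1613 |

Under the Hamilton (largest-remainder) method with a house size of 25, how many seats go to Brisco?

12

Total 16129; standard divisor 16129/25 ≈ 645.16.
Standard quotas: Arden 10.7338, Brisco 11.7661, Carrow 2.5002.
Lower quotas: Arden 10, Brisco 11, Carrow 2 (sum 23, leaving 2 seats).
Remainders in descending order: Brisco 0.7661, Arden 0.7338, Carrow 0.5002.
Largest remainders: Brisco, Arden receive the extra seats.
Brisco receives 12.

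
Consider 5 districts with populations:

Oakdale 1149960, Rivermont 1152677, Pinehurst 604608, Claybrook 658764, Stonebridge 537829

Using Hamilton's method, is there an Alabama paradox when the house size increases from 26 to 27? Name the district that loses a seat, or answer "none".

At 26 seats: Oakdale 7, Rivermont 7, Pinehurst 4, Claybrook 4, Stonebridge 4.
At 27 seats: Oakdale 8, Rivermont 8, Pinehurst 4, Claybrook 4, Stonebridge 3.
Stonebridge drops from 4 to 3.

Stonebridge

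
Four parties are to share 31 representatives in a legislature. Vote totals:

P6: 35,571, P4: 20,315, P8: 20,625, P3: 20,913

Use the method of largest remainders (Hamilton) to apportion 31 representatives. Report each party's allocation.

P6=11; P4=6; P8=7; P3=7

The standard divisor is 97424/31 ≈ 3142.71.
Standard quotas: P6 11.3186, P4 6.4642, P8 6.5628, P3 6.6544.
Lower quotas: P6 11, P4 6, P8 6, P3 6 (sum 29, leaving 2 seats).
Remainders in descending order: P3 0.6544, P8 0.5628, P4 0.4642, P6 0.3186.
The surplus seats go to P3, P8.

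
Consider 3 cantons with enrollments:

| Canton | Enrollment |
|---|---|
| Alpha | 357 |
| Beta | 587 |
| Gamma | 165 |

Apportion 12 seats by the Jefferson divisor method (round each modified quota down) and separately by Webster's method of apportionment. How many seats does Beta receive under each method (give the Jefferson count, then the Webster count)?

Jefferson: Alpha 4, Beta 7, Gamma 1.
Webster: Alpha 4, Beta 6, Gamma 2.
Beta gets 7 under Jefferson and 6 under Webster.

7 and 6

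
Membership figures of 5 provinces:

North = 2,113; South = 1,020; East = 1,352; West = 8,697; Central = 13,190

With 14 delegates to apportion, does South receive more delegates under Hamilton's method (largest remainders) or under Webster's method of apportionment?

Hamilton: North 1, South 0, East 1, West 5, Central 7.
Webster: North 1, South 1, East 1, West 4, Central 7.
South gets 0 under Hamilton and 1 under Webster.

Webster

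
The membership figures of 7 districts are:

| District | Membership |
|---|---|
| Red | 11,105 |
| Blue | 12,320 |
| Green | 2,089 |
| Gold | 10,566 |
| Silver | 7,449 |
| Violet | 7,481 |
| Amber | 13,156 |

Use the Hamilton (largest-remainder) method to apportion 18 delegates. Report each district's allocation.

Standard divisor: 64166 ÷ 18 ≈ 3564.778.
Standard quotas: Red 3.1152, Blue 3.4560, Green 0.5860, Gold 2.9640, Silver 2.0896, Violet 2.0986, Amber 3.6906.
Lower quotas: Red 3, Blue 3, Green 0, Gold 2, Silver 2, Violet 2, Amber 3 (sum 15, leaving 3 seats).
Remainders in descending order: Gold 0.9640, Amber 0.6906, Green 0.5860, Blue 0.4560, Red 0.1152, Violet 0.0986, Silver 0.0896.
The surplus seats go to Gold, Amber, Green.

Red 3, Blue 3, Green 1, Gold 3, Silver 2, Violet 2, Amber 4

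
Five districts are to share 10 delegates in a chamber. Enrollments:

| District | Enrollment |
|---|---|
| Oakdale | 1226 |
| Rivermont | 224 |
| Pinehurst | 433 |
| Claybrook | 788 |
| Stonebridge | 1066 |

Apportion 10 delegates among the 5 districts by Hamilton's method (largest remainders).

Standard divisor: 3737 ÷ 10 ≈ 373.7.
Standard quotas: Oakdale 3.281, Rivermont 0.599, Pinehurst 1.159, Claybrook 2.109, Stonebridge 2.853.
Lower quotas: Oakdale 3, Rivermont 0, Pinehurst 1, Claybrook 2, Stonebridge 2 (sum 8, leaving 2 seats).
Remainders in descending order: Stonebridge 0.853, Rivermont 0.599, Oakdale 0.281, Pinehurst 0.159, Claybrook 0.109.
Largest remainders: Stonebridge, Rivermont receive the extra seats.

Oakdale 3; Rivermont 1; Pinehurst 1; Claybrook 2; Stonebridge 3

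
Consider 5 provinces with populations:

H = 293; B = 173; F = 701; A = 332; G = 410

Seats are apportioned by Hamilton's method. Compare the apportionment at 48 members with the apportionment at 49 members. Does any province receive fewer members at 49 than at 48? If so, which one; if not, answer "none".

At 48 seats: H 8, B 4, F 18, A 8, G 10.
At 49 seats: H 7, B 4, F 18, A 9, G 11.
H drops from 8 to 7.

H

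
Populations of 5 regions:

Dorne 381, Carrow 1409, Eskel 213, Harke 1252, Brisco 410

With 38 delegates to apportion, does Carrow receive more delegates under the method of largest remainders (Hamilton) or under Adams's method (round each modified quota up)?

Hamilton: Dorne 4, Carrow 15, Eskel 2, Harke 13, Brisco 4.
Adams: Dorne 4, Carrow 14, Eskel 3, Harke 13, Brisco 4.
Carrow gets 15 under Hamilton and 14 under Adams.

Hamilton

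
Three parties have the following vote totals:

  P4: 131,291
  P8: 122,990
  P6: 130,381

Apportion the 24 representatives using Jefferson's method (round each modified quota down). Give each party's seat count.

Standard divisor 384662/24 ≈ 16027.583; standard quotas: P4 8.192, P8 7.674, P6 8.135.
Rounding down gives 8, 7, 8 = 23 seats, so the divisor must be adjusted.
With modified divisor 15000: modified quotas P4 8.753, P8 8.199, P6 8.692.
Rounding down: P4 8, P8 8, P6 8 (total 24).

P4: 8; P8: 8; P6: 8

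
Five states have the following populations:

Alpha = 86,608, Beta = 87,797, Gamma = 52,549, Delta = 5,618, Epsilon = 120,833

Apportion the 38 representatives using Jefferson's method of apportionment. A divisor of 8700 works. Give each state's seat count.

Alpha 9, Beta 10, Gamma 6, Delta 0, Epsilon 13

With modified divisor 8700: modified quotas Alpha 9.955, Beta 10.092, Gamma 6.040, Delta 0.646, Epsilon 13.889.
Rounding down: Alpha 9, Beta 10, Gamma 6, Delta 0, Epsilon 13 (total 38).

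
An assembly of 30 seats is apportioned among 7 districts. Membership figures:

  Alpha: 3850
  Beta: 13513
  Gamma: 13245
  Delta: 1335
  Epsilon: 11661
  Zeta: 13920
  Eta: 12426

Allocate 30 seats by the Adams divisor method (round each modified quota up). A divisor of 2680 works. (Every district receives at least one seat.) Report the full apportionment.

With modified divisor 2680: modified quotas Alpha 1.437, Beta 5.042, Gamma 4.942, Delta 0.498, Epsilon 4.351, Zeta 5.194, Eta 4.637.
Rounding up: Alpha 2, Beta 6, Gamma 5, Delta 1, Epsilon 5, Zeta 6, Eta 5 (total 30).

Alpha=2, Beta=6, Gamma=5, Delta=1, Epsilon=5, Zeta=6, Eta=5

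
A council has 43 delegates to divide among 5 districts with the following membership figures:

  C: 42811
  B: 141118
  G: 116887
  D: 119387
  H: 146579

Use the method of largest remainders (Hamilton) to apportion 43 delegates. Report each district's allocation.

Total 566782; standard divisor 566782/43 ≈ 13180.977.
Standard quotas: C 3.2479, B 10.7062, G 8.8679, D 9.0575, H 11.1205.
Lower quotas: C 3, B 10, G 8, D 9, H 11 (sum 41, leaving 2 seats).
Remainders in descending order: G 0.8679, B 0.7062, C 0.2479, H 0.1205, D 0.0575.
Largest remainders: G, B receive the extra seats.

C 3, B 11, G 9, D 9, H 11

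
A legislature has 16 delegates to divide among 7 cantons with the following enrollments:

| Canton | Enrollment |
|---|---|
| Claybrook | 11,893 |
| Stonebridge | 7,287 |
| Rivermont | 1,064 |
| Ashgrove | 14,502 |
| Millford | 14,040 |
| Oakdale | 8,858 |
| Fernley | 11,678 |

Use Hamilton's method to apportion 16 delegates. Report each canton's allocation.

Claybrook=3; Stonebridge=2; Rivermont=0; Ashgrove=3; Millford=3; Oakdale=2; Fernley=3

Total 69322; standard divisor 69322/16 ≈ 4332.625.
Standard quotas: Claybrook 2.7450, Stonebridge 1.6819, Rivermont 0.2456, Ashgrove 3.3472, Millford 3.2405, Oakdale 2.0445, Fernley 2.6954.
Lower quotas: Claybrook 2, Stonebridge 1, Rivermont 0, Ashgrove 3, Millford 3, Oakdale 2, Fernley 2 (sum 13, leaving 3 seats).
Remainders in descending order: Claybrook 0.7450, Fernley 0.6954, Stonebridge 0.6819, Ashgrove 0.3472, Rivermont 0.2456, Millford 0.2405, Oakdale 0.0445.
Largest remainders: Claybrook, Fernley, Stonebridge receive the extra seats.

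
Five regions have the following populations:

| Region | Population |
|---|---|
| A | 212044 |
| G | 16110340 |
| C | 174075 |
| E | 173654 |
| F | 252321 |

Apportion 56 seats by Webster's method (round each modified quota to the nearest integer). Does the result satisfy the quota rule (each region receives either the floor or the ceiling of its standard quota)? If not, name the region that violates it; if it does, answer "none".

G

Standard quotas: A 0.702, G 53.313, C 0.576, E 0.575, F 0.835.
Webster allocation: A 1, G 52, C 1, E 1, F 1.
G has quota 53.313 (lower 53, upper 54) but receives 52 — outside the quota interval.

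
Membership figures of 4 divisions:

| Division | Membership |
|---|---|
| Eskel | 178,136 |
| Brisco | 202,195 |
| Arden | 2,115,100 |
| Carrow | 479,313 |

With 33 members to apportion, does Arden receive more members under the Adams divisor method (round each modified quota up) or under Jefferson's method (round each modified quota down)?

Adams: Eskel 2, Brisco 3, Arden 23, Carrow 5.
Jefferson: Eskel 2, Brisco 2, Arden 24, Carrow 5.
Arden gets 23 under Adams and 24 under Jefferson.

Jefferson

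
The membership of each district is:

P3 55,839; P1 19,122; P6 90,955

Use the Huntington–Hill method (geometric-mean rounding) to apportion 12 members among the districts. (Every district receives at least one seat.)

P3: 4, P1: 1, P6: 7

With divisor 13778: modified quotas P3 4.053, P1 1.388, P6 6.601.
Geometric-mean thresholds: P3 √(4·5)=4.472, P1 √(1·2)=1.414, P6 √(6·7)=6.481.
Each quota rounded against its threshold gives P3 4, P1 1, P6 7 (total 12).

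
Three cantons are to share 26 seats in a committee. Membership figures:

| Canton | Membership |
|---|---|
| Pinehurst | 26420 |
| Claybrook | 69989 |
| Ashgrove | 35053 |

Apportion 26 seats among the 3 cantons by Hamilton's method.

The standard divisor is 131462/26 ≈ 5056.231.
Standard quotas: Pinehurst 5.2252, Claybrook 13.8421, Ashgrove 6.9326.
Lower quotas: Pinehurst 5, Claybrook 13, Ashgrove 6 (sum 24, leaving 2 seats).
Remainders in descending order: Ashgrove 0.9326, Claybrook 0.8421, Pinehurst 0.2252.
The surplus seats go to Ashgrove, Claybrook.

Pinehurst=5, Claybrook=14, Ashgrove=7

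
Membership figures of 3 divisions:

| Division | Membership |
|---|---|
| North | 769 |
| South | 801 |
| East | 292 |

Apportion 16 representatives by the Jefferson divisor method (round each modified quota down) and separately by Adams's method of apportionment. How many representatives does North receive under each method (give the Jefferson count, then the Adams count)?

7 and 6

Jefferson: North 7, South 7, East 2.
Adams: North 6, South 7, East 3.
North gets 7 under Jefferson and 6 under Adams.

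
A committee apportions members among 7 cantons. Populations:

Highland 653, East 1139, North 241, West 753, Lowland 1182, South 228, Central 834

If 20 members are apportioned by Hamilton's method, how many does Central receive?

Total 5030; standard divisor 5030/20 ≈ 251.5.
Standard quotas: Highland 2.596, East 4.529, North 0.958, West 2.994, Lowland 4.700, South 0.907, Central 3.316.
Lower quotas: Highland 2, East 4, North 0, West 2, Lowland 4, South 0, Central 3 (sum 15, leaving 5 seats).
Remainders in descending order: West 0.994, North 0.958, South 0.907, Lowland 0.700, Highland 0.596, East 0.529, Central 0.316.
The surplus seats go to West, North, South, Lowland, Highland.
Central receives 3.

3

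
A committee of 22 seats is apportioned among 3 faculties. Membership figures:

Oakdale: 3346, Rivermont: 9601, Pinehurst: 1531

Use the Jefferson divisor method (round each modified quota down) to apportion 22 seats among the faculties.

Standard divisor 14478/22 ≈ 658.091; standard quotas: Oakdale 5.084, Rivermont 14.589, Pinehurst 2.326.
Rounding down gives 5, 14, 2 = 21 seats, so the divisor must be adjusted.
With modified divisor 620: modified quotas Oakdale 5.397, Rivermont 15.485, Pinehurst 2.469.
Rounding down: Oakdale 5, Rivermont 15, Pinehurst 2 (total 22).

Oakdale 5, Rivermont 15, Pinehurst 2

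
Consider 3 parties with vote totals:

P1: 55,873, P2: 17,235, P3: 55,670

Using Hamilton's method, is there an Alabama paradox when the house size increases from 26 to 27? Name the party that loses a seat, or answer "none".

P2

At 26 seats: P1 11, P2 4, P3 11.
At 27 seats: P1 12, P2 3, P3 12.
P2 drops from 4 to 3.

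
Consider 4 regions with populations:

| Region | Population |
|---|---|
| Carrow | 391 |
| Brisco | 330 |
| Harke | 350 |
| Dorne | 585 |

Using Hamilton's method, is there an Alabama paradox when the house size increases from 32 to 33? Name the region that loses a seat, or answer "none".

At 32 seats: Carrow 8, Brisco 6, Harke 7, Dorne 11.
At 33 seats: Carrow 8, Brisco 6, Harke 7, Dorne 12.
No region's allocation decreased.

none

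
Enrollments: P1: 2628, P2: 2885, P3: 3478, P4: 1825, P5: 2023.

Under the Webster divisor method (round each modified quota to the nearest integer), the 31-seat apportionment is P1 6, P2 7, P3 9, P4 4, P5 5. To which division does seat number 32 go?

Priority for the next seat is population ÷ (current seats + 0.5).
Priorities: P1 404.308, P2 384.667, P3 366.105, P4 405.556, P5 367.818.
Highest priority: P4.

P4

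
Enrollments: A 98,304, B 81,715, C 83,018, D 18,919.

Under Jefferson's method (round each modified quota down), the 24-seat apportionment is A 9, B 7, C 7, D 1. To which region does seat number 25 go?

C

Priority for the next seat is population ÷ (current seats + 1).
Priorities: A 9830.400, B 10214.375, C 10377.250, D 9459.500.
Highest priority: C.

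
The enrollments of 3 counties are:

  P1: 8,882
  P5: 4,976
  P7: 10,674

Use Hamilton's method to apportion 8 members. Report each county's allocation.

P1: 3, P5: 2, P7: 3

Standard divisor: 24532 ÷ 8 ≈ 3066.5.
Standard quotas: P1 2.8965, P5 1.6227, P7 3.4808.
Lower quotas: P1 2, P5 1, P7 3 (sum 6, leaving 2 seats).
Remainders in descending order: P1 0.8965, P5 0.6227, P7 0.4808.
Largest remainders: P1, P5 receive the extra seats.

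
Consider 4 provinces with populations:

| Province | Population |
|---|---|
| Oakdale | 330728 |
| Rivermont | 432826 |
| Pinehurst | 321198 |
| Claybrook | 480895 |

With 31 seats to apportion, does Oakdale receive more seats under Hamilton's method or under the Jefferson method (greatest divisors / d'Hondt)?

Hamilton

Hamilton: Oakdale 7, Rivermont 9, Pinehurst 6, Claybrook 9.
Jefferson: Oakdale 6, Rivermont 9, Pinehurst 6, Claybrook 10.
Oakdale gets 7 under Hamilton and 6 under Jefferson.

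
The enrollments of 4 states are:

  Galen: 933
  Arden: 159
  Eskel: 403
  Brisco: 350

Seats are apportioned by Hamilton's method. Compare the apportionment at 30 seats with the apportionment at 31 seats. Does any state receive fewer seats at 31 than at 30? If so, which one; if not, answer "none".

Arden

At 30 seats: Galen 15, Arden 3, Eskel 6, Brisco 6.
At 31 seats: Galen 16, Arden 2, Eskel 7, Brisco 6.
Arden drops from 3 to 2.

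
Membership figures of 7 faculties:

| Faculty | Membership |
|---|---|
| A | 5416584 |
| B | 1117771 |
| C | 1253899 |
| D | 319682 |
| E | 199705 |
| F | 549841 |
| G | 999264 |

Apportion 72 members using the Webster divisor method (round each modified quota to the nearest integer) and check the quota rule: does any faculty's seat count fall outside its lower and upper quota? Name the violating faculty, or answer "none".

Standard quotas: A 39.566, B 8.165, C 9.159, D 2.335, E 1.459, F 4.016, G 7.299.
Webster allocation: A 41, B 8, C 9, D 2, E 1, F 4, G 7.
A has quota 39.566 (lower 39, upper 40) but receives 41 — outside the quota interval.

A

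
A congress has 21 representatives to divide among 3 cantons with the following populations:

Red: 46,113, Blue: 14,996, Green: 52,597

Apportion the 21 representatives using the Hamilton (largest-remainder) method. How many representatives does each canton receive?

Red 8, Blue 3, Green 10

The standard divisor is 113706/21 ≈ 5414.571.
Standard quotas: Red 8.5165, Blue 2.7696, Green 9.7140.
Lower quotas: Red 8, Blue 2, Green 9 (sum 19, leaving 2 seats).
Remainders in descending order: Blue 0.7696, Green 0.7140, Red 0.5165.
The surplus seats go to Blue, Green.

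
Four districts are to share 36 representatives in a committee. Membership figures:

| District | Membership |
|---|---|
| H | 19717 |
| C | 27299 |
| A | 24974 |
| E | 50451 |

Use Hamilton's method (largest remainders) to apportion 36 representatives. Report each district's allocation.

Total 122441; standard divisor 122441/36 ≈ 3401.139.
Standard quotas: H 5.7972, C 8.0264, A 7.3428, E 14.8336.
Lower quotas: H 5, C 8, A 7, E 14 (sum 34, leaving 2 seats).
Remainders in descending order: E 0.8336, H 0.7972, A 0.3428, C 0.0264.
The surplus seats go to E, H.

H 6, C 8, A 7, E 15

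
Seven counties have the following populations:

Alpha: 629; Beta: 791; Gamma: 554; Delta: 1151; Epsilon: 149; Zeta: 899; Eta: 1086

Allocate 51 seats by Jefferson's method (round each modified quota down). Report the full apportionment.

Standard divisor 5259/51 ≈ 103.118; standard quotas: Alpha 6.100, Beta 7.671, Gamma 5.373, Delta 11.162, Epsilon 1.445, Zeta 8.718, Eta 10.532.
Rounding down gives 6, 7, 5, 11, 1, 8, 10 = 48 seats, so the divisor must be adjusted.
With modified divisor 97: modified quotas Alpha 6.485, Beta 8.155, Gamma 5.711, Delta 11.866, Epsilon 1.536, Zeta 9.268, Eta 11.196.
Rounding down: Alpha 6, Beta 8, Gamma 5, Delta 11, Epsilon 1, Zeta 9, Eta 11 (total 51).

Alpha: 6, Beta: 8, Gamma: 5, Delta: 11, Epsilon: 1, Zeta: 9, Eta: 11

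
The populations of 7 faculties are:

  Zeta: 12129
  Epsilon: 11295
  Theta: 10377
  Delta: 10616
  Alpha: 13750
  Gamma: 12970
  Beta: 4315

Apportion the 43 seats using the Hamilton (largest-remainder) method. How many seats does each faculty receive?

Total 75452; standard divisor 75452/43 ≈ 1754.698.
Standard quotas: Zeta 6.9123, Epsilon 6.4370, Theta 5.9138, Delta 6.0500, Alpha 7.8361, Gamma 7.3916, Beta 2.4591.
Lower quotas: Zeta 6, Epsilon 6, Theta 5, Delta 6, Alpha 7, Gamma 7, Beta 2 (sum 39, leaving 4 seats).
Remainders in descending order: Theta 0.9138, Zeta 0.9123, Alpha 0.8361, Beta 0.4591, Epsilon 0.4370, Gamma 0.3916, Delta 0.0500.
The surplus seats go to Theta, Zeta, Alpha, Beta.

Zeta=7; Epsilon=6; Theta=6; Delta=6; Alpha=8; Gamma=7; Beta=3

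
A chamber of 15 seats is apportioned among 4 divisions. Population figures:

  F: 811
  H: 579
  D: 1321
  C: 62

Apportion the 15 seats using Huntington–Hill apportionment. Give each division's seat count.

With divisor 193: modified quotas F 4.202, H 3.000, D 6.845, C 0.321.
Geometric-mean thresholds: F √(4·5)=4.472, H √(3·4)=3.464, D √(6·7)=6.481, C (min 1).
Each quota rounded against its threshold gives F 4, H 3, D 7, C 1 (total 15).

F 4, H 3, D 7, C 1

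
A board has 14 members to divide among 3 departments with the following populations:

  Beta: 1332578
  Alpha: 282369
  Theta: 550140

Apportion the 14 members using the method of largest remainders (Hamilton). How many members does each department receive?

Beta 9, Alpha 2, Theta 3

Total 2165087; standard divisor 2165087/14 ≈ 154649.071.
Standard quotas: Beta 8.6168, Alpha 1.8259, Theta 3.5573.
Lower quotas: Beta 8, Alpha 1, Theta 3 (sum 12, leaving 2 seats).
Remainders in descending order: Alpha 0.8259, Beta 0.6168, Theta 0.5573.
The surplus seats go to Alpha, Beta.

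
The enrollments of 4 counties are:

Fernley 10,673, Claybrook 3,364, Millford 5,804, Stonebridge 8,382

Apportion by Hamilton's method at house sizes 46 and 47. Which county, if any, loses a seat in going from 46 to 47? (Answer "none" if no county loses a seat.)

At 46 seats: Fernley 17, Claybrook 6, Millford 9, Stonebridge 14.
At 47 seats: Fernley 18, Claybrook 5, Millford 10, Stonebridge 14.
Claybrook drops from 6 to 5.

Claybrook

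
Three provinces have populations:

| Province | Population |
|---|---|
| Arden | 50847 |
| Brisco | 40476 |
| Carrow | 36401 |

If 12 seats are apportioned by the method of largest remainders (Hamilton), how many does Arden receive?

Total 127724; standard divisor 127724/12 ≈ 10643.667.
Standard quotas: Arden 4.7772, Brisco 3.8028, Carrow 3.4200.
Lower quotas: Arden 4, Brisco 3, Carrow 3 (sum 10, leaving 2 seats).
Remainders in descending order: Brisco 0.8028, Arden 0.7772, Carrow 0.4200.
The surplus seats go to Brisco, Arden.
Arden receives 5.

5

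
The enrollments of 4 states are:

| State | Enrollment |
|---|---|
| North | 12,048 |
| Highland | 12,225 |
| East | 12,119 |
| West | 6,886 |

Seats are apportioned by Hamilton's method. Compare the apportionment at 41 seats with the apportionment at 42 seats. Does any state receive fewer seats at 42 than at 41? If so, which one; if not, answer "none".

At 41 seats: North 11, Highland 12, East 11, West 7.
At 42 seats: North 12, Highland 12, East 12, West 6.
West drops from 7 to 6.

West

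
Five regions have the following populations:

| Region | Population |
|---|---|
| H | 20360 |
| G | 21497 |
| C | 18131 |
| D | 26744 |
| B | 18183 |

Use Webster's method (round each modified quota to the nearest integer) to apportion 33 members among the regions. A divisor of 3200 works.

H 6; G 7; C 6; D 8; B 6

With modified divisor 3200: modified quotas H 6.362, G 6.718, C 5.666, D 8.357, B 5.682.
Rounding to the nearest integer: H 6, G 7, C 6, D 8, B 6 (total 33).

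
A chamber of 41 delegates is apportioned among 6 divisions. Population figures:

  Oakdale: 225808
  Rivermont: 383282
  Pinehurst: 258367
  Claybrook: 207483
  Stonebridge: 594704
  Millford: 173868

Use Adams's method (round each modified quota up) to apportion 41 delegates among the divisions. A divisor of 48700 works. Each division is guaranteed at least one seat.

Oakdale=5, Rivermont=8, Pinehurst=6, Claybrook=5, Stonebridge=13, Millford=4

With modified divisor 48700: modified quotas Oakdale 4.637, Rivermont 7.870, Pinehurst 5.305, Claybrook 4.260, Stonebridge 12.212, Millford 3.570.
Rounding up: Oakdale 5, Rivermont 8, Pinehurst 6, Claybrook 5, Stonebridge 13, Millford 4 (total 41).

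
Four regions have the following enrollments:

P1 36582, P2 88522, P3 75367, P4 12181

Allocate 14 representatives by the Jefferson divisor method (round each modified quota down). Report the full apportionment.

Standard divisor 212652/14 ≈ 15189.429; standard quotas: P1 2.408, P2 5.828, P3 4.962, P4 0.802.
Rounding down gives 2, 5, 4, 0 = 11 seats, so the divisor must be adjusted.
With modified divisor 12604: modified quotas P1 2.902, P2 7.023, P3 5.980, P4 0.966.
Rounding down: P1 2, P2 7, P3 5, P4 0 (total 14).

P1 2, P2 7, P3 5, P4 0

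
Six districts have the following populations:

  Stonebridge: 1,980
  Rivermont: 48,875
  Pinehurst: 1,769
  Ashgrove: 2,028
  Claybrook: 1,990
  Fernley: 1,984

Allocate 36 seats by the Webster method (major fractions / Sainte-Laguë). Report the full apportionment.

Stonebridge=1, Rivermont=31, Pinehurst=1, Ashgrove=1, Claybrook=1, Fernley=1

Standard divisor 58626/36 ≈ 1628.5; standard quotas: Stonebridge 1.216, Rivermont 30.012, Pinehurst 1.086, Ashgrove 1.245, Claybrook 1.222, Fernley 1.218.
Rounding to the nearest integer gives 1, 30, 1, 1, 1, 1 = 35 seats, so the divisor must be adjusted.
With modified divisor 1600: modified quotas Stonebridge 1.238, Rivermont 30.547, Pinehurst 1.106, Ashgrove 1.268, Claybrook 1.244, Fernley 1.240.
Rounding to the nearest integer: Stonebridge 1, Rivermont 31, Pinehurst 1, Ashgrove 1, Claybrook 1, Fernley 1 (total 36).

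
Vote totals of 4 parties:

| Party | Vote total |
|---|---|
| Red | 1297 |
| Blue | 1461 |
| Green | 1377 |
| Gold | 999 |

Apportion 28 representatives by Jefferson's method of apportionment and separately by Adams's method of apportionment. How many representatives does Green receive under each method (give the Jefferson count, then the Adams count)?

8 and 7

Jefferson: Red 7, Blue 8, Green 8, Gold 5.
Adams: Red 7, Blue 8, Green 7, Gold 6.
Green gets 8 under Jefferson and 7 under Adams.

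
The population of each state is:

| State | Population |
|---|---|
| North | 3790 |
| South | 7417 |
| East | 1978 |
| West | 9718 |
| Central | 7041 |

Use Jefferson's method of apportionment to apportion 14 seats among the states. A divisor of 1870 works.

North 2, South 3, East 1, West 5, Central 3

With modified divisor 1870: modified quotas North 2.027, South 3.966, East 1.058, West 5.197, Central 3.765.
Rounding down: North 2, South 3, East 1, West 5, Central 3 (total 14).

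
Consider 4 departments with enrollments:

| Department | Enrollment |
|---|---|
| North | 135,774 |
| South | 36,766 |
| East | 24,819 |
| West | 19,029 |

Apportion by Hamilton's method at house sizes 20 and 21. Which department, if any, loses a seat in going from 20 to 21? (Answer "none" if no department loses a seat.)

At 20 seats: North 13, South 3, East 2, West 2.
At 21 seats: North 13, South 4, East 2, West 2.
No department's allocation decreased.

none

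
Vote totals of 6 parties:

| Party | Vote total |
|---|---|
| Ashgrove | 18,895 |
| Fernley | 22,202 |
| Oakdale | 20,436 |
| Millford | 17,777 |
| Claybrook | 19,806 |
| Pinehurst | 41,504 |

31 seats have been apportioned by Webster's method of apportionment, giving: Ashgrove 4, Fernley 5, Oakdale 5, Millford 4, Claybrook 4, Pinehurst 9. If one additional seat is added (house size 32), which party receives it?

Claybrook

Priority for the next seat is population ÷ (current seats + 0.5).
Priorities: Ashgrove 4198.889, Fernley 4036.727, Oakdale 3715.636, Millford 3950.444, Claybrook 4401.333, Pinehurst 4368.842.
Highest priority: Claybrook.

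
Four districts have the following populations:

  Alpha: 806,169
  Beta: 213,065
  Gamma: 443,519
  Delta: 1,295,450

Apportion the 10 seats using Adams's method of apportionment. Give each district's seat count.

Alpha: 3; Beta: 1; Gamma: 2; Delta: 4

Standard divisor 2758203/10 ≈ 275820.3; standard quotas: Alpha 2.923, Beta 0.772, Gamma 1.608, Delta 4.697.
Rounding up gives 3, 1, 2, 5 = 11 seats, so the divisor must be adjusted.
With modified divisor 363500: modified quotas Alpha 2.218, Beta 0.586, Gamma 1.220, Delta 3.564.
Rounding up: Alpha 3, Beta 1, Gamma 2, Delta 4 (total 10).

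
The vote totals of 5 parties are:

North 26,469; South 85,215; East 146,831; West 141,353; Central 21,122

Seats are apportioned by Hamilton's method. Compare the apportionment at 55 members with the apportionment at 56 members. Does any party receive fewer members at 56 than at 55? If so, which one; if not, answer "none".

none

At 55 seats: North 3, South 11, East 19, West 19, Central 3.
At 56 seats: North 3, South 11, East 20, West 19, Central 3.
No party's allocation decreased.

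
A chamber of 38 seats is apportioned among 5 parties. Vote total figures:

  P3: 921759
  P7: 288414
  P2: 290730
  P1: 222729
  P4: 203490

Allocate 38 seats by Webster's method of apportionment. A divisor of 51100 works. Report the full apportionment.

With modified divisor 51100: modified quotas P3 18.038, P7 5.644, P2 5.689, P1 4.359, P4 3.982.
Rounding to the nearest integer: P3 18, P7 6, P2 6, P1 4, P4 4 (total 38).

P3=18; P7=6; P2=6; P1=4; P4=4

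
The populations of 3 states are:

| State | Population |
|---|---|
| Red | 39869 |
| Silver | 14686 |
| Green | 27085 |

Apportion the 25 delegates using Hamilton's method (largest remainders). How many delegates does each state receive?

Red 12, Silver 5, Green 8

Standard divisor: 81640 ÷ 25 ≈ 3265.6.
Standard quotas: Red 12.2088, Silver 4.4972, Green 8.2940.
Lower quotas: Red 12, Silver 4, Green 8 (sum 24, leaving 1 seat).
Remainders in descending order: Silver 0.4972, Green 0.2940, Red 0.2088.
Largest remainder: Silver receives the extra seat.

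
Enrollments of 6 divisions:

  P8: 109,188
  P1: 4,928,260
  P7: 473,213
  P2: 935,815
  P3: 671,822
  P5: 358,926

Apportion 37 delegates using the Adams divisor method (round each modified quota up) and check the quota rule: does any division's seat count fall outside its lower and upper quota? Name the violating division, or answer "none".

Standard quotas: P8 0.540, P1 24.387, P7 2.342, P2 4.631, P3 3.324, P5 1.776.
Adams allocation: P8 1, P1 23, P7 3, P2 5, P3 3, P5 2.
P1 has quota 24.387 (lower 24, upper 25) but receives 23 — outside the quota interval.

P1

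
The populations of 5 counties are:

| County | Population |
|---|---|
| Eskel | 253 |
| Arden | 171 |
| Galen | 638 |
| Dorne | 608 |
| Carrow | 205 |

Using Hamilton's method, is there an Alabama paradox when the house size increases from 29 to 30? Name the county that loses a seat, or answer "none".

none

At 29 seats: Eskel 4, Arden 3, Galen 10, Dorne 9, Carrow 3.
At 30 seats: Eskel 4, Arden 3, Galen 10, Dorne 10, Carrow 3.
No county's allocation decreased.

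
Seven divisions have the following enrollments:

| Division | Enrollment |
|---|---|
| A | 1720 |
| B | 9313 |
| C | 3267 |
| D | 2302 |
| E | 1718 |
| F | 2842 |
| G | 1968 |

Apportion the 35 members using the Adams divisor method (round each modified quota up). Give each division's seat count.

A: 3, B: 13, C: 5, D: 4, E: 3, F: 4, G: 3

Standard divisor 23130/35 ≈ 660.857; standard quotas: A 2.603, B 14.092, C 4.944, D 3.483, E 2.600, F 4.300, G 2.978.
Rounding up gives 3, 15, 5, 4, 3, 5, 3 = 38 seats, so the divisor must be adjusted.
With modified divisor 740: modified quotas A 2.324, B 12.585, C 4.415, D 3.111, E 2.322, F 3.841, G 2.659.
Rounding up: A 3, B 13, C 5, D 4, E 3, F 4, G 3 (total 35).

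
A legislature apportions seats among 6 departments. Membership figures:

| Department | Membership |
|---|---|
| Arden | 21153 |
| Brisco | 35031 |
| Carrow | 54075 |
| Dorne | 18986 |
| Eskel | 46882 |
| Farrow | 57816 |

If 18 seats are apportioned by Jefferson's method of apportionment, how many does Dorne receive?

Standard divisor 233943/18 ≈ 12996.833; standard quotas: Arden 1.628, Brisco 2.695, Carrow 4.161, Dorne 1.461, Eskel 3.607, Farrow 4.448.
Rounding down gives 1, 2, 4, 1, 3, 4 = 15 seats, so the divisor must be adjusted.
With modified divisor 11200: modified quotas Arden 1.889, Brisco 3.128, Carrow 4.828, Dorne 1.695, Eskel 4.186, Farrow 5.162.
Rounding down: Arden 1, Brisco 3, Carrow 4, Dorne 1, Eskel 4, Farrow 5 (total 18).
Dorne receives 1.

1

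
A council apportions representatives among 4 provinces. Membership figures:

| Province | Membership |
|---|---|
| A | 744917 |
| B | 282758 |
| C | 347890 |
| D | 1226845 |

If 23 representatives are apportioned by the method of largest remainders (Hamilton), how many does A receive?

7

Total 2602410; standard divisor 2602410/23 ≈ 113148.261.
Standard quotas: A 6.5835, B 2.4990, C 3.0746, D 10.8428.
Lower quotas: A 6, B 2, C 3, D 10 (sum 21, leaving 2 seats).
Remainders in descending order: D 0.8428, A 0.5835, B 0.4990, C 0.0746.
The surplus seats go to D, A.
A receives 7.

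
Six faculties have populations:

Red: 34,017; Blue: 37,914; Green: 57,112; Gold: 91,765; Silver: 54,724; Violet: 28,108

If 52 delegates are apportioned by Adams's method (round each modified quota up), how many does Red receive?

6

Standard divisor 303640/52 ≈ 5839.231; standard quotas: Red 5.826, Blue 6.493, Green 9.781, Gold 15.715, Silver 9.372, Violet 4.814.
Rounding up gives 6, 7, 10, 16, 10, 5 = 54 seats, so the divisor must be adjusted.
With modified divisor 6200: modified quotas Red 5.487, Blue 6.115, Green 9.212, Gold 14.801, Silver 8.826, Violet 4.534.
Rounding up: Red 6, Blue 7, Green 10, Gold 15, Silver 9, Violet 5 (total 52).
Red receives 6.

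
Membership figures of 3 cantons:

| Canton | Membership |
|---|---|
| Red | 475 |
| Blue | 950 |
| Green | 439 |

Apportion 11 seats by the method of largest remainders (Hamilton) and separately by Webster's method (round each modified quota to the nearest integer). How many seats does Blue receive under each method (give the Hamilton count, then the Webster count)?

6 and 5

Hamilton: Red 3, Blue 6, Green 2.
Webster: Red 3, Blue 5, Green 3.
Blue gets 6 under Hamilton and 5 under Webster.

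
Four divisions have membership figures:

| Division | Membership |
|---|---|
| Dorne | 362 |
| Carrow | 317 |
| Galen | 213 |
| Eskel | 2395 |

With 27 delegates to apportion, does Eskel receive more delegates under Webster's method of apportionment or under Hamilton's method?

Webster: Dorne 3, Carrow 3, Galen 2, Eskel 19.
Hamilton: Dorne 3, Carrow 2, Galen 2, Eskel 20.
Eskel gets 19 under Webster and 20 under Hamilton.

Hamilton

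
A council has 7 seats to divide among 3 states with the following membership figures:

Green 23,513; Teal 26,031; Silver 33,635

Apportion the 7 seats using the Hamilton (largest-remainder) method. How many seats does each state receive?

Total 83179; standard divisor 83179/7 ≈ 11882.714.
Standard quotas: Green 1.9788, Teal 2.1907, Silver 2.8306.
Lower quotas: Green 1, Teal 2, Silver 2 (sum 5, leaving 2 seats).
Remainders in descending order: Green 0.9788, Silver 0.8306, Teal 0.1907.
The surplus seats go to Green, Silver.

Green: 2; Teal: 2; Silver: 3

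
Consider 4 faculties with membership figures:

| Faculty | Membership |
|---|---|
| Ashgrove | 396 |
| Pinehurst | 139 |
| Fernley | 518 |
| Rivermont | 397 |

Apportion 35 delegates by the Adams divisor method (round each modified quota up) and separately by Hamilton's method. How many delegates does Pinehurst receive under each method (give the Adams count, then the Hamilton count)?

Adams: Ashgrove 9, Pinehurst 4, Fernley 12, Rivermont 10.
Hamilton: Ashgrove 10, Pinehurst 3, Fernley 12, Rivermont 10.
Pinehurst gets 4 under Adams and 3 under Hamilton.

4 and 3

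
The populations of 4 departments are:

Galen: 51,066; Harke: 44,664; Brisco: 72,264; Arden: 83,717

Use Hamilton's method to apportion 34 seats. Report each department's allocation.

Galen=7, Harke=6, Brisco=10, Arden=11

Standard divisor: 251711 ÷ 34 ≈ 7403.265.
Standard quotas: Galen 6.8978, Harke 6.0330, Brisco 9.7611, Arden 11.3081.
Lower quotas: Galen 6, Harke 6, Brisco 9, Arden 11 (sum 32, leaving 2 seats).
Remainders in descending order: Galen 0.8978, Brisco 0.7611, Arden 0.3081, Harke 0.0330.
Largest remainders: Galen, Brisco receive the extra seats.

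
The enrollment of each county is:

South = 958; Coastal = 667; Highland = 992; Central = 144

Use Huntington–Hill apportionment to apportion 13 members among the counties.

South 4, Coastal 3, Highland 5, Central 1

With divisor 218: modified quotas South 4.394, Coastal 3.060, Highland 4.550, Central 0.661.
Geometric-mean thresholds: South √(4·5)=4.472, Coastal √(3·4)=3.464, Highland √(4·5)=4.472, Central (min 1).
Each quota rounded against its threshold gives South 4, Coastal 3, Highland 5, Central 1 (total 13).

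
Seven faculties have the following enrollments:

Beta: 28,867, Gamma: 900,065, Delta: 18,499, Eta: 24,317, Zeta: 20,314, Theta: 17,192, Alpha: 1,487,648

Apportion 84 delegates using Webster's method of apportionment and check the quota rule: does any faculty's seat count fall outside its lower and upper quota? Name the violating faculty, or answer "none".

Standard quotas: Beta 0.971, Gamma 30.280, Delta 0.622, Eta 0.818, Zeta 0.683, Theta 0.578, Alpha 50.047.
Webster allocation: Beta 1, Gamma 30, Delta 1, Eta 1, Zeta 1, Theta 1, Alpha 49.
Alpha has quota 50.047 (lower 50, upper 51) but receives 49 — outside the quota interval.

Alpha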